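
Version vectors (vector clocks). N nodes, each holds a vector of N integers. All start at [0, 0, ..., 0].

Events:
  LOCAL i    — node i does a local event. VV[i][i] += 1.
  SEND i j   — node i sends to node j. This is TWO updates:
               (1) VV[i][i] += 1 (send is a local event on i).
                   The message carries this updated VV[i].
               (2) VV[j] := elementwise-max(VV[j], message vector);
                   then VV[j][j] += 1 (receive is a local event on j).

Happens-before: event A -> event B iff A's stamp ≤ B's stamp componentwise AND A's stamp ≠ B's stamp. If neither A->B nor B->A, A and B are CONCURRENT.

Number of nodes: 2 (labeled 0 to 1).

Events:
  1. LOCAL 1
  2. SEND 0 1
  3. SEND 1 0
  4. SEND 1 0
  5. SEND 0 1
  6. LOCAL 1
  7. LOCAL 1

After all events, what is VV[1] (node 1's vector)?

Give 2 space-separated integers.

Answer: 4 7

Derivation:
Initial: VV[0]=[0, 0]
Initial: VV[1]=[0, 0]
Event 1: LOCAL 1: VV[1][1]++ -> VV[1]=[0, 1]
Event 2: SEND 0->1: VV[0][0]++ -> VV[0]=[1, 0], msg_vec=[1, 0]; VV[1]=max(VV[1],msg_vec) then VV[1][1]++ -> VV[1]=[1, 2]
Event 3: SEND 1->0: VV[1][1]++ -> VV[1]=[1, 3], msg_vec=[1, 3]; VV[0]=max(VV[0],msg_vec) then VV[0][0]++ -> VV[0]=[2, 3]
Event 4: SEND 1->0: VV[1][1]++ -> VV[1]=[1, 4], msg_vec=[1, 4]; VV[0]=max(VV[0],msg_vec) then VV[0][0]++ -> VV[0]=[3, 4]
Event 5: SEND 0->1: VV[0][0]++ -> VV[0]=[4, 4], msg_vec=[4, 4]; VV[1]=max(VV[1],msg_vec) then VV[1][1]++ -> VV[1]=[4, 5]
Event 6: LOCAL 1: VV[1][1]++ -> VV[1]=[4, 6]
Event 7: LOCAL 1: VV[1][1]++ -> VV[1]=[4, 7]
Final vectors: VV[0]=[4, 4]; VV[1]=[4, 7]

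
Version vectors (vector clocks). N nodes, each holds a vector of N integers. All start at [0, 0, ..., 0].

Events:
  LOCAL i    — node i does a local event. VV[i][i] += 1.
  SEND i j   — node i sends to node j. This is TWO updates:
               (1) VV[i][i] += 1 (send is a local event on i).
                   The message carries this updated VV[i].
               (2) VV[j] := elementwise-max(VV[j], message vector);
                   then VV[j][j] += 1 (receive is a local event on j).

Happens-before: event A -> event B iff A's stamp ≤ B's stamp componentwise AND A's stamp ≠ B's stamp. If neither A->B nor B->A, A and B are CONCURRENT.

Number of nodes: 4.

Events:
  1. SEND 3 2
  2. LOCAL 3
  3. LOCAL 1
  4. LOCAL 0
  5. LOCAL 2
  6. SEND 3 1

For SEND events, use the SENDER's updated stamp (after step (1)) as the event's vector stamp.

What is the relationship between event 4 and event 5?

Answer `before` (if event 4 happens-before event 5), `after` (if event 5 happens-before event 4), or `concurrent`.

Initial: VV[0]=[0, 0, 0, 0]
Initial: VV[1]=[0, 0, 0, 0]
Initial: VV[2]=[0, 0, 0, 0]
Initial: VV[3]=[0, 0, 0, 0]
Event 1: SEND 3->2: VV[3][3]++ -> VV[3]=[0, 0, 0, 1], msg_vec=[0, 0, 0, 1]; VV[2]=max(VV[2],msg_vec) then VV[2][2]++ -> VV[2]=[0, 0, 1, 1]
Event 2: LOCAL 3: VV[3][3]++ -> VV[3]=[0, 0, 0, 2]
Event 3: LOCAL 1: VV[1][1]++ -> VV[1]=[0, 1, 0, 0]
Event 4: LOCAL 0: VV[0][0]++ -> VV[0]=[1, 0, 0, 0]
Event 5: LOCAL 2: VV[2][2]++ -> VV[2]=[0, 0, 2, 1]
Event 6: SEND 3->1: VV[3][3]++ -> VV[3]=[0, 0, 0, 3], msg_vec=[0, 0, 0, 3]; VV[1]=max(VV[1],msg_vec) then VV[1][1]++ -> VV[1]=[0, 2, 0, 3]
Event 4 stamp: [1, 0, 0, 0]
Event 5 stamp: [0, 0, 2, 1]
[1, 0, 0, 0] <= [0, 0, 2, 1]? False
[0, 0, 2, 1] <= [1, 0, 0, 0]? False
Relation: concurrent

Answer: concurrent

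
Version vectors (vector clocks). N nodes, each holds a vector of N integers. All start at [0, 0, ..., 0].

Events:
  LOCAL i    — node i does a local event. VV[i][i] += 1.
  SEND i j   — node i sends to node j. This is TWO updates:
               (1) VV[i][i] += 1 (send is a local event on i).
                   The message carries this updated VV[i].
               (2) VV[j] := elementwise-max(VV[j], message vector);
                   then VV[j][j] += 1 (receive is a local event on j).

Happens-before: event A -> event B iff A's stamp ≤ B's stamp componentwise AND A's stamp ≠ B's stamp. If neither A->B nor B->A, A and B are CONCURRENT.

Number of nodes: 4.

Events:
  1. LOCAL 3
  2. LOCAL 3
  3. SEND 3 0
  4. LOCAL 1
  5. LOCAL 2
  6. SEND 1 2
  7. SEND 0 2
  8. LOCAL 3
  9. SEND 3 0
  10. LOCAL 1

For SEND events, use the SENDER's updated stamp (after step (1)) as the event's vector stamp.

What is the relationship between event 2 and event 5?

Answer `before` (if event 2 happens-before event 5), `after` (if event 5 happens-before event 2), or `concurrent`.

Answer: concurrent

Derivation:
Initial: VV[0]=[0, 0, 0, 0]
Initial: VV[1]=[0, 0, 0, 0]
Initial: VV[2]=[0, 0, 0, 0]
Initial: VV[3]=[0, 0, 0, 0]
Event 1: LOCAL 3: VV[3][3]++ -> VV[3]=[0, 0, 0, 1]
Event 2: LOCAL 3: VV[3][3]++ -> VV[3]=[0, 0, 0, 2]
Event 3: SEND 3->0: VV[3][3]++ -> VV[3]=[0, 0, 0, 3], msg_vec=[0, 0, 0, 3]; VV[0]=max(VV[0],msg_vec) then VV[0][0]++ -> VV[0]=[1, 0, 0, 3]
Event 4: LOCAL 1: VV[1][1]++ -> VV[1]=[0, 1, 0, 0]
Event 5: LOCAL 2: VV[2][2]++ -> VV[2]=[0, 0, 1, 0]
Event 6: SEND 1->2: VV[1][1]++ -> VV[1]=[0, 2, 0, 0], msg_vec=[0, 2, 0, 0]; VV[2]=max(VV[2],msg_vec) then VV[2][2]++ -> VV[2]=[0, 2, 2, 0]
Event 7: SEND 0->2: VV[0][0]++ -> VV[0]=[2, 0, 0, 3], msg_vec=[2, 0, 0, 3]; VV[2]=max(VV[2],msg_vec) then VV[2][2]++ -> VV[2]=[2, 2, 3, 3]
Event 8: LOCAL 3: VV[3][3]++ -> VV[3]=[0, 0, 0, 4]
Event 9: SEND 3->0: VV[3][3]++ -> VV[3]=[0, 0, 0, 5], msg_vec=[0, 0, 0, 5]; VV[0]=max(VV[0],msg_vec) then VV[0][0]++ -> VV[0]=[3, 0, 0, 5]
Event 10: LOCAL 1: VV[1][1]++ -> VV[1]=[0, 3, 0, 0]
Event 2 stamp: [0, 0, 0, 2]
Event 5 stamp: [0, 0, 1, 0]
[0, 0, 0, 2] <= [0, 0, 1, 0]? False
[0, 0, 1, 0] <= [0, 0, 0, 2]? False
Relation: concurrent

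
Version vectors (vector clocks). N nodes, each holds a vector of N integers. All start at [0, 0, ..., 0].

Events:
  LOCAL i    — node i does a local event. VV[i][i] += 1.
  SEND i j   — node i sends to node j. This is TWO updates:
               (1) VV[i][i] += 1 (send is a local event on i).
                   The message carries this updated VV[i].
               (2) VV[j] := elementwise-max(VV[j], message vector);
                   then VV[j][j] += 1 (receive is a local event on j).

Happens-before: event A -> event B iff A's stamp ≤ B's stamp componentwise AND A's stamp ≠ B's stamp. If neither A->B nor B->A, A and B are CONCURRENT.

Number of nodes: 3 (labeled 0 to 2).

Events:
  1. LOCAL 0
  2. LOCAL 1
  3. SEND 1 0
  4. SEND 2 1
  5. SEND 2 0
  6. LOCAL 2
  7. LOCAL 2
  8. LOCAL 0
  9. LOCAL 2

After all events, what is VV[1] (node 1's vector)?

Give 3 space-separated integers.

Initial: VV[0]=[0, 0, 0]
Initial: VV[1]=[0, 0, 0]
Initial: VV[2]=[0, 0, 0]
Event 1: LOCAL 0: VV[0][0]++ -> VV[0]=[1, 0, 0]
Event 2: LOCAL 1: VV[1][1]++ -> VV[1]=[0, 1, 0]
Event 3: SEND 1->0: VV[1][1]++ -> VV[1]=[0, 2, 0], msg_vec=[0, 2, 0]; VV[0]=max(VV[0],msg_vec) then VV[0][0]++ -> VV[0]=[2, 2, 0]
Event 4: SEND 2->1: VV[2][2]++ -> VV[2]=[0, 0, 1], msg_vec=[0, 0, 1]; VV[1]=max(VV[1],msg_vec) then VV[1][1]++ -> VV[1]=[0, 3, 1]
Event 5: SEND 2->0: VV[2][2]++ -> VV[2]=[0, 0, 2], msg_vec=[0, 0, 2]; VV[0]=max(VV[0],msg_vec) then VV[0][0]++ -> VV[0]=[3, 2, 2]
Event 6: LOCAL 2: VV[2][2]++ -> VV[2]=[0, 0, 3]
Event 7: LOCAL 2: VV[2][2]++ -> VV[2]=[0, 0, 4]
Event 8: LOCAL 0: VV[0][0]++ -> VV[0]=[4, 2, 2]
Event 9: LOCAL 2: VV[2][2]++ -> VV[2]=[0, 0, 5]
Final vectors: VV[0]=[4, 2, 2]; VV[1]=[0, 3, 1]; VV[2]=[0, 0, 5]

Answer: 0 3 1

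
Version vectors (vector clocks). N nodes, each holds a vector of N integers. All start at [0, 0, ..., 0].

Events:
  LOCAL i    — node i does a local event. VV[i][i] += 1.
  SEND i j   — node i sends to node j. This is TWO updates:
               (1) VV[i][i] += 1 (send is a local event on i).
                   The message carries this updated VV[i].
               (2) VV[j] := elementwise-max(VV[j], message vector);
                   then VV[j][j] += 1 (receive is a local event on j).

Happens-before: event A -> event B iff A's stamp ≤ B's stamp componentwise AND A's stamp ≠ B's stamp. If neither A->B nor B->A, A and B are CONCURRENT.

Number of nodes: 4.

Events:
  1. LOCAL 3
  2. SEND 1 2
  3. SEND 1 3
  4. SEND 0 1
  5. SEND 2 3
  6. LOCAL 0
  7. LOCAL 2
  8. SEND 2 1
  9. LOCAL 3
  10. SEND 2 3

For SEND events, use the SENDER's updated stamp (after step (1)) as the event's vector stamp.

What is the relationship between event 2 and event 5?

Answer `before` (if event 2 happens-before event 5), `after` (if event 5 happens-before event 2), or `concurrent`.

Initial: VV[0]=[0, 0, 0, 0]
Initial: VV[1]=[0, 0, 0, 0]
Initial: VV[2]=[0, 0, 0, 0]
Initial: VV[3]=[0, 0, 0, 0]
Event 1: LOCAL 3: VV[3][3]++ -> VV[3]=[0, 0, 0, 1]
Event 2: SEND 1->2: VV[1][1]++ -> VV[1]=[0, 1, 0, 0], msg_vec=[0, 1, 0, 0]; VV[2]=max(VV[2],msg_vec) then VV[2][2]++ -> VV[2]=[0, 1, 1, 0]
Event 3: SEND 1->3: VV[1][1]++ -> VV[1]=[0, 2, 0, 0], msg_vec=[0, 2, 0, 0]; VV[3]=max(VV[3],msg_vec) then VV[3][3]++ -> VV[3]=[0, 2, 0, 2]
Event 4: SEND 0->1: VV[0][0]++ -> VV[0]=[1, 0, 0, 0], msg_vec=[1, 0, 0, 0]; VV[1]=max(VV[1],msg_vec) then VV[1][1]++ -> VV[1]=[1, 3, 0, 0]
Event 5: SEND 2->3: VV[2][2]++ -> VV[2]=[0, 1, 2, 0], msg_vec=[0, 1, 2, 0]; VV[3]=max(VV[3],msg_vec) then VV[3][3]++ -> VV[3]=[0, 2, 2, 3]
Event 6: LOCAL 0: VV[0][0]++ -> VV[0]=[2, 0, 0, 0]
Event 7: LOCAL 2: VV[2][2]++ -> VV[2]=[0, 1, 3, 0]
Event 8: SEND 2->1: VV[2][2]++ -> VV[2]=[0, 1, 4, 0], msg_vec=[0, 1, 4, 0]; VV[1]=max(VV[1],msg_vec) then VV[1][1]++ -> VV[1]=[1, 4, 4, 0]
Event 9: LOCAL 3: VV[3][3]++ -> VV[3]=[0, 2, 2, 4]
Event 10: SEND 2->3: VV[2][2]++ -> VV[2]=[0, 1, 5, 0], msg_vec=[0, 1, 5, 0]; VV[3]=max(VV[3],msg_vec) then VV[3][3]++ -> VV[3]=[0, 2, 5, 5]
Event 2 stamp: [0, 1, 0, 0]
Event 5 stamp: [0, 1, 2, 0]
[0, 1, 0, 0] <= [0, 1, 2, 0]? True
[0, 1, 2, 0] <= [0, 1, 0, 0]? False
Relation: before

Answer: before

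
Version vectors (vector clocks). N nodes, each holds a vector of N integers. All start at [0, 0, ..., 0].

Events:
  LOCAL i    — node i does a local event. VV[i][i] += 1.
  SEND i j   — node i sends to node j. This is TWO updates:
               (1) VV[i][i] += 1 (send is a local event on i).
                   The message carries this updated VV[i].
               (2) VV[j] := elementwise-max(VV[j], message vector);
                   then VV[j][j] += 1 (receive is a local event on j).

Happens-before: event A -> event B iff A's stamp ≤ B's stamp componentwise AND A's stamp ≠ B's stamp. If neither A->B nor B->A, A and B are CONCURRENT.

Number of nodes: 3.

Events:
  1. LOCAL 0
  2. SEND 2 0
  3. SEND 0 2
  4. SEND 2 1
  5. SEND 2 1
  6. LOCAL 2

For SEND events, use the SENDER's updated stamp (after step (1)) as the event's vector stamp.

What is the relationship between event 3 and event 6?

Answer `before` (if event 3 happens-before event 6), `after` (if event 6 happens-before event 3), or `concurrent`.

Initial: VV[0]=[0, 0, 0]
Initial: VV[1]=[0, 0, 0]
Initial: VV[2]=[0, 0, 0]
Event 1: LOCAL 0: VV[0][0]++ -> VV[0]=[1, 0, 0]
Event 2: SEND 2->0: VV[2][2]++ -> VV[2]=[0, 0, 1], msg_vec=[0, 0, 1]; VV[0]=max(VV[0],msg_vec) then VV[0][0]++ -> VV[0]=[2, 0, 1]
Event 3: SEND 0->2: VV[0][0]++ -> VV[0]=[3, 0, 1], msg_vec=[3, 0, 1]; VV[2]=max(VV[2],msg_vec) then VV[2][2]++ -> VV[2]=[3, 0, 2]
Event 4: SEND 2->1: VV[2][2]++ -> VV[2]=[3, 0, 3], msg_vec=[3, 0, 3]; VV[1]=max(VV[1],msg_vec) then VV[1][1]++ -> VV[1]=[3, 1, 3]
Event 5: SEND 2->1: VV[2][2]++ -> VV[2]=[3, 0, 4], msg_vec=[3, 0, 4]; VV[1]=max(VV[1],msg_vec) then VV[1][1]++ -> VV[1]=[3, 2, 4]
Event 6: LOCAL 2: VV[2][2]++ -> VV[2]=[3, 0, 5]
Event 3 stamp: [3, 0, 1]
Event 6 stamp: [3, 0, 5]
[3, 0, 1] <= [3, 0, 5]? True
[3, 0, 5] <= [3, 0, 1]? False
Relation: before

Answer: before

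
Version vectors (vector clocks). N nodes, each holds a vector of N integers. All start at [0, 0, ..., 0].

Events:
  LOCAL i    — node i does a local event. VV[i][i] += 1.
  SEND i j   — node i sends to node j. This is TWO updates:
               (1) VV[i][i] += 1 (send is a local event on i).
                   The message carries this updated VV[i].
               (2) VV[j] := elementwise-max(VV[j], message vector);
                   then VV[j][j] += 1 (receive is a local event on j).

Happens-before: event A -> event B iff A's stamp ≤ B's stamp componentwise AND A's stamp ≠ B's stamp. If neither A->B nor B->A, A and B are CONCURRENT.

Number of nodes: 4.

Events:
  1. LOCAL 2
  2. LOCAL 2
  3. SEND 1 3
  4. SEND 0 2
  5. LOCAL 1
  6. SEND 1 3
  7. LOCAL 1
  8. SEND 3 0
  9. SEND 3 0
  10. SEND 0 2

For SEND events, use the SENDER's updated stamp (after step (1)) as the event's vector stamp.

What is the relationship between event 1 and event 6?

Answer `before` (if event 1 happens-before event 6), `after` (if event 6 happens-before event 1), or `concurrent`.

Answer: concurrent

Derivation:
Initial: VV[0]=[0, 0, 0, 0]
Initial: VV[1]=[0, 0, 0, 0]
Initial: VV[2]=[0, 0, 0, 0]
Initial: VV[3]=[0, 0, 0, 0]
Event 1: LOCAL 2: VV[2][2]++ -> VV[2]=[0, 0, 1, 0]
Event 2: LOCAL 2: VV[2][2]++ -> VV[2]=[0, 0, 2, 0]
Event 3: SEND 1->3: VV[1][1]++ -> VV[1]=[0, 1, 0, 0], msg_vec=[0, 1, 0, 0]; VV[3]=max(VV[3],msg_vec) then VV[3][3]++ -> VV[3]=[0, 1, 0, 1]
Event 4: SEND 0->2: VV[0][0]++ -> VV[0]=[1, 0, 0, 0], msg_vec=[1, 0, 0, 0]; VV[2]=max(VV[2],msg_vec) then VV[2][2]++ -> VV[2]=[1, 0, 3, 0]
Event 5: LOCAL 1: VV[1][1]++ -> VV[1]=[0, 2, 0, 0]
Event 6: SEND 1->3: VV[1][1]++ -> VV[1]=[0, 3, 0, 0], msg_vec=[0, 3, 0, 0]; VV[3]=max(VV[3],msg_vec) then VV[3][3]++ -> VV[3]=[0, 3, 0, 2]
Event 7: LOCAL 1: VV[1][1]++ -> VV[1]=[0, 4, 0, 0]
Event 8: SEND 3->0: VV[3][3]++ -> VV[3]=[0, 3, 0, 3], msg_vec=[0, 3, 0, 3]; VV[0]=max(VV[0],msg_vec) then VV[0][0]++ -> VV[0]=[2, 3, 0, 3]
Event 9: SEND 3->0: VV[3][3]++ -> VV[3]=[0, 3, 0, 4], msg_vec=[0, 3, 0, 4]; VV[0]=max(VV[0],msg_vec) then VV[0][0]++ -> VV[0]=[3, 3, 0, 4]
Event 10: SEND 0->2: VV[0][0]++ -> VV[0]=[4, 3, 0, 4], msg_vec=[4, 3, 0, 4]; VV[2]=max(VV[2],msg_vec) then VV[2][2]++ -> VV[2]=[4, 3, 4, 4]
Event 1 stamp: [0, 0, 1, 0]
Event 6 stamp: [0, 3, 0, 0]
[0, 0, 1, 0] <= [0, 3, 0, 0]? False
[0, 3, 0, 0] <= [0, 0, 1, 0]? False
Relation: concurrent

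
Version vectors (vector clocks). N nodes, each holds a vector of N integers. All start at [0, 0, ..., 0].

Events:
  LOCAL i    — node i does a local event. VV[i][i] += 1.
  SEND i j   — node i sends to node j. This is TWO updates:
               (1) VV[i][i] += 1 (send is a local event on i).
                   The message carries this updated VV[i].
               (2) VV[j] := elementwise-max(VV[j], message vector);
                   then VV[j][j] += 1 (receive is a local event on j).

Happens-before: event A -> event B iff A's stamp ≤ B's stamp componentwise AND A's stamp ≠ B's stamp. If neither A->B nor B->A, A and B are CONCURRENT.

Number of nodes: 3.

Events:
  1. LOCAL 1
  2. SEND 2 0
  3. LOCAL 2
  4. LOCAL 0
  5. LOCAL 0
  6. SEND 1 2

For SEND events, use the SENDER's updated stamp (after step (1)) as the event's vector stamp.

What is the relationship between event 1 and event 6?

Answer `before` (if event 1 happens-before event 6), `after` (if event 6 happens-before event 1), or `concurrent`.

Initial: VV[0]=[0, 0, 0]
Initial: VV[1]=[0, 0, 0]
Initial: VV[2]=[0, 0, 0]
Event 1: LOCAL 1: VV[1][1]++ -> VV[1]=[0, 1, 0]
Event 2: SEND 2->0: VV[2][2]++ -> VV[2]=[0, 0, 1], msg_vec=[0, 0, 1]; VV[0]=max(VV[0],msg_vec) then VV[0][0]++ -> VV[0]=[1, 0, 1]
Event 3: LOCAL 2: VV[2][2]++ -> VV[2]=[0, 0, 2]
Event 4: LOCAL 0: VV[0][0]++ -> VV[0]=[2, 0, 1]
Event 5: LOCAL 0: VV[0][0]++ -> VV[0]=[3, 0, 1]
Event 6: SEND 1->2: VV[1][1]++ -> VV[1]=[0, 2, 0], msg_vec=[0, 2, 0]; VV[2]=max(VV[2],msg_vec) then VV[2][2]++ -> VV[2]=[0, 2, 3]
Event 1 stamp: [0, 1, 0]
Event 6 stamp: [0, 2, 0]
[0, 1, 0] <= [0, 2, 0]? True
[0, 2, 0] <= [0, 1, 0]? False
Relation: before

Answer: before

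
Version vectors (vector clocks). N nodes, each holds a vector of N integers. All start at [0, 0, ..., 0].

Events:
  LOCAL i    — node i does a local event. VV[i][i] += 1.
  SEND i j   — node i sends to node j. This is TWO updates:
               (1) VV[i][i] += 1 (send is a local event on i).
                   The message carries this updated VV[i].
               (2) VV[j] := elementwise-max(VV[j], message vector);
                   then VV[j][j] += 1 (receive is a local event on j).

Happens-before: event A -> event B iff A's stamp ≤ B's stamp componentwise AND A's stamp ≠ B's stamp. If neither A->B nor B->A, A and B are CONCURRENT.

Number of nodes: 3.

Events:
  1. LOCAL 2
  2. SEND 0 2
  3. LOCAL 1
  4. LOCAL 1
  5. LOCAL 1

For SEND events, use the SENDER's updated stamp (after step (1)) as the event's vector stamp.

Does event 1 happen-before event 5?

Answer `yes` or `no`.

Answer: no

Derivation:
Initial: VV[0]=[0, 0, 0]
Initial: VV[1]=[0, 0, 0]
Initial: VV[2]=[0, 0, 0]
Event 1: LOCAL 2: VV[2][2]++ -> VV[2]=[0, 0, 1]
Event 2: SEND 0->2: VV[0][0]++ -> VV[0]=[1, 0, 0], msg_vec=[1, 0, 0]; VV[2]=max(VV[2],msg_vec) then VV[2][2]++ -> VV[2]=[1, 0, 2]
Event 3: LOCAL 1: VV[1][1]++ -> VV[1]=[0, 1, 0]
Event 4: LOCAL 1: VV[1][1]++ -> VV[1]=[0, 2, 0]
Event 5: LOCAL 1: VV[1][1]++ -> VV[1]=[0, 3, 0]
Event 1 stamp: [0, 0, 1]
Event 5 stamp: [0, 3, 0]
[0, 0, 1] <= [0, 3, 0]? False. Equal? False. Happens-before: False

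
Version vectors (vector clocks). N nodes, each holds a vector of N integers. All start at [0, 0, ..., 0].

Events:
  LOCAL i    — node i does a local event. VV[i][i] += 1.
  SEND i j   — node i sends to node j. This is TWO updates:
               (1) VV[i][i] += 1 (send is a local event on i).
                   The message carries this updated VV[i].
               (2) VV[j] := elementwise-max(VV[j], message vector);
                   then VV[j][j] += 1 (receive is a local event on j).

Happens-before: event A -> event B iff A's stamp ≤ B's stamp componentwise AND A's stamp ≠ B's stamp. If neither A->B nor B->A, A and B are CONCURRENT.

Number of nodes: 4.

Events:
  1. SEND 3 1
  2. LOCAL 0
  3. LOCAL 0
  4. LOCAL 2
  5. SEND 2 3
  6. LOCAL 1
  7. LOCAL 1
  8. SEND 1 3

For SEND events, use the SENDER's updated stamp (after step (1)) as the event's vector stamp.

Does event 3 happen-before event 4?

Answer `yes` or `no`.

Answer: no

Derivation:
Initial: VV[0]=[0, 0, 0, 0]
Initial: VV[1]=[0, 0, 0, 0]
Initial: VV[2]=[0, 0, 0, 0]
Initial: VV[3]=[0, 0, 0, 0]
Event 1: SEND 3->1: VV[3][3]++ -> VV[3]=[0, 0, 0, 1], msg_vec=[0, 0, 0, 1]; VV[1]=max(VV[1],msg_vec) then VV[1][1]++ -> VV[1]=[0, 1, 0, 1]
Event 2: LOCAL 0: VV[0][0]++ -> VV[0]=[1, 0, 0, 0]
Event 3: LOCAL 0: VV[0][0]++ -> VV[0]=[2, 0, 0, 0]
Event 4: LOCAL 2: VV[2][2]++ -> VV[2]=[0, 0, 1, 0]
Event 5: SEND 2->3: VV[2][2]++ -> VV[2]=[0, 0, 2, 0], msg_vec=[0, 0, 2, 0]; VV[3]=max(VV[3],msg_vec) then VV[3][3]++ -> VV[3]=[0, 0, 2, 2]
Event 6: LOCAL 1: VV[1][1]++ -> VV[1]=[0, 2, 0, 1]
Event 7: LOCAL 1: VV[1][1]++ -> VV[1]=[0, 3, 0, 1]
Event 8: SEND 1->3: VV[1][1]++ -> VV[1]=[0, 4, 0, 1], msg_vec=[0, 4, 0, 1]; VV[3]=max(VV[3],msg_vec) then VV[3][3]++ -> VV[3]=[0, 4, 2, 3]
Event 3 stamp: [2, 0, 0, 0]
Event 4 stamp: [0, 0, 1, 0]
[2, 0, 0, 0] <= [0, 0, 1, 0]? False. Equal? False. Happens-before: False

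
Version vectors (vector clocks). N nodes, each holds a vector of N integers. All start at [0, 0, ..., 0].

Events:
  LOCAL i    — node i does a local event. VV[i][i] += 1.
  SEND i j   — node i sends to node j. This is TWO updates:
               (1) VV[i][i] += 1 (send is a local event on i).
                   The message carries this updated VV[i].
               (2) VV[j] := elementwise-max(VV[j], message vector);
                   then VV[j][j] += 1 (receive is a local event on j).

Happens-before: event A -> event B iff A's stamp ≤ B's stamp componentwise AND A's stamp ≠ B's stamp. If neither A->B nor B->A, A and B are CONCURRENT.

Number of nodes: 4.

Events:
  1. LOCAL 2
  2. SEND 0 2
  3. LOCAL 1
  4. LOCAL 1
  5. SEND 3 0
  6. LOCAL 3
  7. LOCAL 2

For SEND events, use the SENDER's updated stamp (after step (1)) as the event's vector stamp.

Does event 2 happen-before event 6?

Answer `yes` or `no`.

Answer: no

Derivation:
Initial: VV[0]=[0, 0, 0, 0]
Initial: VV[1]=[0, 0, 0, 0]
Initial: VV[2]=[0, 0, 0, 0]
Initial: VV[3]=[0, 0, 0, 0]
Event 1: LOCAL 2: VV[2][2]++ -> VV[2]=[0, 0, 1, 0]
Event 2: SEND 0->2: VV[0][0]++ -> VV[0]=[1, 0, 0, 0], msg_vec=[1, 0, 0, 0]; VV[2]=max(VV[2],msg_vec) then VV[2][2]++ -> VV[2]=[1, 0, 2, 0]
Event 3: LOCAL 1: VV[1][1]++ -> VV[1]=[0, 1, 0, 0]
Event 4: LOCAL 1: VV[1][1]++ -> VV[1]=[0, 2, 0, 0]
Event 5: SEND 3->0: VV[3][3]++ -> VV[3]=[0, 0, 0, 1], msg_vec=[0, 0, 0, 1]; VV[0]=max(VV[0],msg_vec) then VV[0][0]++ -> VV[0]=[2, 0, 0, 1]
Event 6: LOCAL 3: VV[3][3]++ -> VV[3]=[0, 0, 0, 2]
Event 7: LOCAL 2: VV[2][2]++ -> VV[2]=[1, 0, 3, 0]
Event 2 stamp: [1, 0, 0, 0]
Event 6 stamp: [0, 0, 0, 2]
[1, 0, 0, 0] <= [0, 0, 0, 2]? False. Equal? False. Happens-before: False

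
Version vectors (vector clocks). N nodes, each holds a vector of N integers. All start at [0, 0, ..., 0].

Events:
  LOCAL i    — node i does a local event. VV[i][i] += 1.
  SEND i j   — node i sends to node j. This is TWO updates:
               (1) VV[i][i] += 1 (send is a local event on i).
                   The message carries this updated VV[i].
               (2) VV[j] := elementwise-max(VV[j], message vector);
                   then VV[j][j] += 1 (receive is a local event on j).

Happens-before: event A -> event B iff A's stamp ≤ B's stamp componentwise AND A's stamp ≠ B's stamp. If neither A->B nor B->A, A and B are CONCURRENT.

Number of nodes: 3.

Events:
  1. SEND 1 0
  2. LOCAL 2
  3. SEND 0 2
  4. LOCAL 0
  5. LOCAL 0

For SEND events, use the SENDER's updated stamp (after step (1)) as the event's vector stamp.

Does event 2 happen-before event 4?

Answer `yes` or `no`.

Answer: no

Derivation:
Initial: VV[0]=[0, 0, 0]
Initial: VV[1]=[0, 0, 0]
Initial: VV[2]=[0, 0, 0]
Event 1: SEND 1->0: VV[1][1]++ -> VV[1]=[0, 1, 0], msg_vec=[0, 1, 0]; VV[0]=max(VV[0],msg_vec) then VV[0][0]++ -> VV[0]=[1, 1, 0]
Event 2: LOCAL 2: VV[2][2]++ -> VV[2]=[0, 0, 1]
Event 3: SEND 0->2: VV[0][0]++ -> VV[0]=[2, 1, 0], msg_vec=[2, 1, 0]; VV[2]=max(VV[2],msg_vec) then VV[2][2]++ -> VV[2]=[2, 1, 2]
Event 4: LOCAL 0: VV[0][0]++ -> VV[0]=[3, 1, 0]
Event 5: LOCAL 0: VV[0][0]++ -> VV[0]=[4, 1, 0]
Event 2 stamp: [0, 0, 1]
Event 4 stamp: [3, 1, 0]
[0, 0, 1] <= [3, 1, 0]? False. Equal? False. Happens-before: False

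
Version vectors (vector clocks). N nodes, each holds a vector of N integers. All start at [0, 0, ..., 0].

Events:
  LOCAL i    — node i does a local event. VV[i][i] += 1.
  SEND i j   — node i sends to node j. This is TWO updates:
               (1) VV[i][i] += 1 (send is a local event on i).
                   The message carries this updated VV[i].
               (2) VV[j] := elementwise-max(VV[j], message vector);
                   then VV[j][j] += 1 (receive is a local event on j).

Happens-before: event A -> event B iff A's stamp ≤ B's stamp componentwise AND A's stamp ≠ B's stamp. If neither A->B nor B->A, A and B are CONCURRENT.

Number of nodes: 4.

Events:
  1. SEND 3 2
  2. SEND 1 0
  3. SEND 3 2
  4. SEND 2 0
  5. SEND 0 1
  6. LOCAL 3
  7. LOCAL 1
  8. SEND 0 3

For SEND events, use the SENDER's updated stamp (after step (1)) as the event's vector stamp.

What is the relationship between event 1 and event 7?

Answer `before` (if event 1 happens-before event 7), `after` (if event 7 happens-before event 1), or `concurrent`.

Answer: before

Derivation:
Initial: VV[0]=[0, 0, 0, 0]
Initial: VV[1]=[0, 0, 0, 0]
Initial: VV[2]=[0, 0, 0, 0]
Initial: VV[3]=[0, 0, 0, 0]
Event 1: SEND 3->2: VV[3][3]++ -> VV[3]=[0, 0, 0, 1], msg_vec=[0, 0, 0, 1]; VV[2]=max(VV[2],msg_vec) then VV[2][2]++ -> VV[2]=[0, 0, 1, 1]
Event 2: SEND 1->0: VV[1][1]++ -> VV[1]=[0, 1, 0, 0], msg_vec=[0, 1, 0, 0]; VV[0]=max(VV[0],msg_vec) then VV[0][0]++ -> VV[0]=[1, 1, 0, 0]
Event 3: SEND 3->2: VV[3][3]++ -> VV[3]=[0, 0, 0, 2], msg_vec=[0, 0, 0, 2]; VV[2]=max(VV[2],msg_vec) then VV[2][2]++ -> VV[2]=[0, 0, 2, 2]
Event 4: SEND 2->0: VV[2][2]++ -> VV[2]=[0, 0, 3, 2], msg_vec=[0, 0, 3, 2]; VV[0]=max(VV[0],msg_vec) then VV[0][0]++ -> VV[0]=[2, 1, 3, 2]
Event 5: SEND 0->1: VV[0][0]++ -> VV[0]=[3, 1, 3, 2], msg_vec=[3, 1, 3, 2]; VV[1]=max(VV[1],msg_vec) then VV[1][1]++ -> VV[1]=[3, 2, 3, 2]
Event 6: LOCAL 3: VV[3][3]++ -> VV[3]=[0, 0, 0, 3]
Event 7: LOCAL 1: VV[1][1]++ -> VV[1]=[3, 3, 3, 2]
Event 8: SEND 0->3: VV[0][0]++ -> VV[0]=[4, 1, 3, 2], msg_vec=[4, 1, 3, 2]; VV[3]=max(VV[3],msg_vec) then VV[3][3]++ -> VV[3]=[4, 1, 3, 4]
Event 1 stamp: [0, 0, 0, 1]
Event 7 stamp: [3, 3, 3, 2]
[0, 0, 0, 1] <= [3, 3, 3, 2]? True
[3, 3, 3, 2] <= [0, 0, 0, 1]? False
Relation: before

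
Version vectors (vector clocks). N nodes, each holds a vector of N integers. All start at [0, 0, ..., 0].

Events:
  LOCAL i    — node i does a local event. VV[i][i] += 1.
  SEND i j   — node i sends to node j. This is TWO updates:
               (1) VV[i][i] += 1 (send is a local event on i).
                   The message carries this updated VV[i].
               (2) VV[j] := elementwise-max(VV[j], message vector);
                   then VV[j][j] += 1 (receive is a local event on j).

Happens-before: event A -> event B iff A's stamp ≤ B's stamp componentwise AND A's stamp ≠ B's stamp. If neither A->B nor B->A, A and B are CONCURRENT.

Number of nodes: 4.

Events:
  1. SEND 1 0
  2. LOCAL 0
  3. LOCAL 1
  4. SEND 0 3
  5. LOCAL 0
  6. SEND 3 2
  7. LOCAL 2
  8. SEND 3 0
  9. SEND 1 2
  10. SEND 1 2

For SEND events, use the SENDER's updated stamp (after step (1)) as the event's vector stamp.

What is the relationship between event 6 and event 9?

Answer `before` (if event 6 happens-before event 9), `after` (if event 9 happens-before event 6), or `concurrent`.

Initial: VV[0]=[0, 0, 0, 0]
Initial: VV[1]=[0, 0, 0, 0]
Initial: VV[2]=[0, 0, 0, 0]
Initial: VV[3]=[0, 0, 0, 0]
Event 1: SEND 1->0: VV[1][1]++ -> VV[1]=[0, 1, 0, 0], msg_vec=[0, 1, 0, 0]; VV[0]=max(VV[0],msg_vec) then VV[0][0]++ -> VV[0]=[1, 1, 0, 0]
Event 2: LOCAL 0: VV[0][0]++ -> VV[0]=[2, 1, 0, 0]
Event 3: LOCAL 1: VV[1][1]++ -> VV[1]=[0, 2, 0, 0]
Event 4: SEND 0->3: VV[0][0]++ -> VV[0]=[3, 1, 0, 0], msg_vec=[3, 1, 0, 0]; VV[3]=max(VV[3],msg_vec) then VV[3][3]++ -> VV[3]=[3, 1, 0, 1]
Event 5: LOCAL 0: VV[0][0]++ -> VV[0]=[4, 1, 0, 0]
Event 6: SEND 3->2: VV[3][3]++ -> VV[3]=[3, 1, 0, 2], msg_vec=[3, 1, 0, 2]; VV[2]=max(VV[2],msg_vec) then VV[2][2]++ -> VV[2]=[3, 1, 1, 2]
Event 7: LOCAL 2: VV[2][2]++ -> VV[2]=[3, 1, 2, 2]
Event 8: SEND 3->0: VV[3][3]++ -> VV[3]=[3, 1, 0, 3], msg_vec=[3, 1, 0, 3]; VV[0]=max(VV[0],msg_vec) then VV[0][0]++ -> VV[0]=[5, 1, 0, 3]
Event 9: SEND 1->2: VV[1][1]++ -> VV[1]=[0, 3, 0, 0], msg_vec=[0, 3, 0, 0]; VV[2]=max(VV[2],msg_vec) then VV[2][2]++ -> VV[2]=[3, 3, 3, 2]
Event 10: SEND 1->2: VV[1][1]++ -> VV[1]=[0, 4, 0, 0], msg_vec=[0, 4, 0, 0]; VV[2]=max(VV[2],msg_vec) then VV[2][2]++ -> VV[2]=[3, 4, 4, 2]
Event 6 stamp: [3, 1, 0, 2]
Event 9 stamp: [0, 3, 0, 0]
[3, 1, 0, 2] <= [0, 3, 0, 0]? False
[0, 3, 0, 0] <= [3, 1, 0, 2]? False
Relation: concurrent

Answer: concurrent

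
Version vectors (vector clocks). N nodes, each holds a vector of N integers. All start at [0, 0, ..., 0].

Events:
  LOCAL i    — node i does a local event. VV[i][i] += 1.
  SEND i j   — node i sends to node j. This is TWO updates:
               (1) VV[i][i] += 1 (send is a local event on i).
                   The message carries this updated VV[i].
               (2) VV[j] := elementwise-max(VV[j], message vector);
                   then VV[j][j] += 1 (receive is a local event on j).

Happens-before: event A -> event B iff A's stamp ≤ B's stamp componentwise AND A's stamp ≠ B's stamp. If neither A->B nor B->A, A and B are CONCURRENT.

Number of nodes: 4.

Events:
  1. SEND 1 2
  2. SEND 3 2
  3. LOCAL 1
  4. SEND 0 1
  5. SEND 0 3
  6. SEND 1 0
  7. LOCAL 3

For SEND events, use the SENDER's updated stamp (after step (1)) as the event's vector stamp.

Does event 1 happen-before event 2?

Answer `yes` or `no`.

Answer: no

Derivation:
Initial: VV[0]=[0, 0, 0, 0]
Initial: VV[1]=[0, 0, 0, 0]
Initial: VV[2]=[0, 0, 0, 0]
Initial: VV[3]=[0, 0, 0, 0]
Event 1: SEND 1->2: VV[1][1]++ -> VV[1]=[0, 1, 0, 0], msg_vec=[0, 1, 0, 0]; VV[2]=max(VV[2],msg_vec) then VV[2][2]++ -> VV[2]=[0, 1, 1, 0]
Event 2: SEND 3->2: VV[3][3]++ -> VV[3]=[0, 0, 0, 1], msg_vec=[0, 0, 0, 1]; VV[2]=max(VV[2],msg_vec) then VV[2][2]++ -> VV[2]=[0, 1, 2, 1]
Event 3: LOCAL 1: VV[1][1]++ -> VV[1]=[0, 2, 0, 0]
Event 4: SEND 0->1: VV[0][0]++ -> VV[0]=[1, 0, 0, 0], msg_vec=[1, 0, 0, 0]; VV[1]=max(VV[1],msg_vec) then VV[1][1]++ -> VV[1]=[1, 3, 0, 0]
Event 5: SEND 0->3: VV[0][0]++ -> VV[0]=[2, 0, 0, 0], msg_vec=[2, 0, 0, 0]; VV[3]=max(VV[3],msg_vec) then VV[3][3]++ -> VV[3]=[2, 0, 0, 2]
Event 6: SEND 1->0: VV[1][1]++ -> VV[1]=[1, 4, 0, 0], msg_vec=[1, 4, 0, 0]; VV[0]=max(VV[0],msg_vec) then VV[0][0]++ -> VV[0]=[3, 4, 0, 0]
Event 7: LOCAL 3: VV[3][3]++ -> VV[3]=[2, 0, 0, 3]
Event 1 stamp: [0, 1, 0, 0]
Event 2 stamp: [0, 0, 0, 1]
[0, 1, 0, 0] <= [0, 0, 0, 1]? False. Equal? False. Happens-before: False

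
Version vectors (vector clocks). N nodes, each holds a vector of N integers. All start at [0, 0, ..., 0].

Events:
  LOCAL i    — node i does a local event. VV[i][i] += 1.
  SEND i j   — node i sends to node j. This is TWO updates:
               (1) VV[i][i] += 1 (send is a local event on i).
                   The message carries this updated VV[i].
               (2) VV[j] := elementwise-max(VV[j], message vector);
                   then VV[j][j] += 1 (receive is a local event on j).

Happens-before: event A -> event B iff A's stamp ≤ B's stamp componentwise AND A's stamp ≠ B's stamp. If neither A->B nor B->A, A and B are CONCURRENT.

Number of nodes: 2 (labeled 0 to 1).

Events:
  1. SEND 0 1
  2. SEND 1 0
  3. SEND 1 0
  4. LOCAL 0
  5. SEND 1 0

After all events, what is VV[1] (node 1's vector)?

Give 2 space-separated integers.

Initial: VV[0]=[0, 0]
Initial: VV[1]=[0, 0]
Event 1: SEND 0->1: VV[0][0]++ -> VV[0]=[1, 0], msg_vec=[1, 0]; VV[1]=max(VV[1],msg_vec) then VV[1][1]++ -> VV[1]=[1, 1]
Event 2: SEND 1->0: VV[1][1]++ -> VV[1]=[1, 2], msg_vec=[1, 2]; VV[0]=max(VV[0],msg_vec) then VV[0][0]++ -> VV[0]=[2, 2]
Event 3: SEND 1->0: VV[1][1]++ -> VV[1]=[1, 3], msg_vec=[1, 3]; VV[0]=max(VV[0],msg_vec) then VV[0][0]++ -> VV[0]=[3, 3]
Event 4: LOCAL 0: VV[0][0]++ -> VV[0]=[4, 3]
Event 5: SEND 1->0: VV[1][1]++ -> VV[1]=[1, 4], msg_vec=[1, 4]; VV[0]=max(VV[0],msg_vec) then VV[0][0]++ -> VV[0]=[5, 4]
Final vectors: VV[0]=[5, 4]; VV[1]=[1, 4]

Answer: 1 4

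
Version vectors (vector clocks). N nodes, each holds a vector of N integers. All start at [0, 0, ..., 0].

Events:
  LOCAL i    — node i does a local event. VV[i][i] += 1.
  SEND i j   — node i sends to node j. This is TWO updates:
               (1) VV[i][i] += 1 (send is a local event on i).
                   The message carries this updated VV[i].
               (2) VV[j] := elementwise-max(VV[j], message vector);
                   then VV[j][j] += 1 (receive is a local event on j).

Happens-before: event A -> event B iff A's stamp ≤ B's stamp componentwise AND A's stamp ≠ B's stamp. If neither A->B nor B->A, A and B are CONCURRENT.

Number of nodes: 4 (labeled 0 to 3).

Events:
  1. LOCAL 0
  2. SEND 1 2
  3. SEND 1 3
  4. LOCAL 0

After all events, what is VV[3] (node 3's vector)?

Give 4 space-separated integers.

Initial: VV[0]=[0, 0, 0, 0]
Initial: VV[1]=[0, 0, 0, 0]
Initial: VV[2]=[0, 0, 0, 0]
Initial: VV[3]=[0, 0, 0, 0]
Event 1: LOCAL 0: VV[0][0]++ -> VV[0]=[1, 0, 0, 0]
Event 2: SEND 1->2: VV[1][1]++ -> VV[1]=[0, 1, 0, 0], msg_vec=[0, 1, 0, 0]; VV[2]=max(VV[2],msg_vec) then VV[2][2]++ -> VV[2]=[0, 1, 1, 0]
Event 3: SEND 1->3: VV[1][1]++ -> VV[1]=[0, 2, 0, 0], msg_vec=[0, 2, 0, 0]; VV[3]=max(VV[3],msg_vec) then VV[3][3]++ -> VV[3]=[0, 2, 0, 1]
Event 4: LOCAL 0: VV[0][0]++ -> VV[0]=[2, 0, 0, 0]
Final vectors: VV[0]=[2, 0, 0, 0]; VV[1]=[0, 2, 0, 0]; VV[2]=[0, 1, 1, 0]; VV[3]=[0, 2, 0, 1]

Answer: 0 2 0 1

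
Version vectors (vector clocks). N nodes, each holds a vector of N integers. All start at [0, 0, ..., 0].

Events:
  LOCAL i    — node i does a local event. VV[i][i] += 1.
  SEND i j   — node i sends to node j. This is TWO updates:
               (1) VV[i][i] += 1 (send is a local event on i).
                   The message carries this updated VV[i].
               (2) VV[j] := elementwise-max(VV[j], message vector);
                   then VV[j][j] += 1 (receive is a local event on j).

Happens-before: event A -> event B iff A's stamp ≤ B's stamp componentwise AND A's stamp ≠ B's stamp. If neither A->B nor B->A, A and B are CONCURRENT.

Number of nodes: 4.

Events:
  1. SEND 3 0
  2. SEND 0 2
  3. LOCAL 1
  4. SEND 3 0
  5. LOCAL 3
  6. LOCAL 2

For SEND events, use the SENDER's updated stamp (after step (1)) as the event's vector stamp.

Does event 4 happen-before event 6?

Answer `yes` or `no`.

Initial: VV[0]=[0, 0, 0, 0]
Initial: VV[1]=[0, 0, 0, 0]
Initial: VV[2]=[0, 0, 0, 0]
Initial: VV[3]=[0, 0, 0, 0]
Event 1: SEND 3->0: VV[3][3]++ -> VV[3]=[0, 0, 0, 1], msg_vec=[0, 0, 0, 1]; VV[0]=max(VV[0],msg_vec) then VV[0][0]++ -> VV[0]=[1, 0, 0, 1]
Event 2: SEND 0->2: VV[0][0]++ -> VV[0]=[2, 0, 0, 1], msg_vec=[2, 0, 0, 1]; VV[2]=max(VV[2],msg_vec) then VV[2][2]++ -> VV[2]=[2, 0, 1, 1]
Event 3: LOCAL 1: VV[1][1]++ -> VV[1]=[0, 1, 0, 0]
Event 4: SEND 3->0: VV[3][3]++ -> VV[3]=[0, 0, 0, 2], msg_vec=[0, 0, 0, 2]; VV[0]=max(VV[0],msg_vec) then VV[0][0]++ -> VV[0]=[3, 0, 0, 2]
Event 5: LOCAL 3: VV[3][3]++ -> VV[3]=[0, 0, 0, 3]
Event 6: LOCAL 2: VV[2][2]++ -> VV[2]=[2, 0, 2, 1]
Event 4 stamp: [0, 0, 0, 2]
Event 6 stamp: [2, 0, 2, 1]
[0, 0, 0, 2] <= [2, 0, 2, 1]? False. Equal? False. Happens-before: False

Answer: no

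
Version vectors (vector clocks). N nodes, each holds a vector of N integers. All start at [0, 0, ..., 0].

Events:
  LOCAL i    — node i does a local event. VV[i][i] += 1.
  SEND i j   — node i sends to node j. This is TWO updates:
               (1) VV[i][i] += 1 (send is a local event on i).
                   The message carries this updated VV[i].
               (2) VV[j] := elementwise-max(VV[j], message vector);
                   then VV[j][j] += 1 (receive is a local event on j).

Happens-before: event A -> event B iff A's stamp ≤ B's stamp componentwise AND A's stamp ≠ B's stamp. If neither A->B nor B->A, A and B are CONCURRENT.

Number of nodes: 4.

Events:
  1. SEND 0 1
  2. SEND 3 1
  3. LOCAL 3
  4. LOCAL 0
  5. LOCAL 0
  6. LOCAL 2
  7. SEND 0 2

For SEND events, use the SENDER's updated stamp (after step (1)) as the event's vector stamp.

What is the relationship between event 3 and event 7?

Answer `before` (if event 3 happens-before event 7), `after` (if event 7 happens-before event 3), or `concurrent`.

Answer: concurrent

Derivation:
Initial: VV[0]=[0, 0, 0, 0]
Initial: VV[1]=[0, 0, 0, 0]
Initial: VV[2]=[0, 0, 0, 0]
Initial: VV[3]=[0, 0, 0, 0]
Event 1: SEND 0->1: VV[0][0]++ -> VV[0]=[1, 0, 0, 0], msg_vec=[1, 0, 0, 0]; VV[1]=max(VV[1],msg_vec) then VV[1][1]++ -> VV[1]=[1, 1, 0, 0]
Event 2: SEND 3->1: VV[3][3]++ -> VV[3]=[0, 0, 0, 1], msg_vec=[0, 0, 0, 1]; VV[1]=max(VV[1],msg_vec) then VV[1][1]++ -> VV[1]=[1, 2, 0, 1]
Event 3: LOCAL 3: VV[3][3]++ -> VV[3]=[0, 0, 0, 2]
Event 4: LOCAL 0: VV[0][0]++ -> VV[0]=[2, 0, 0, 0]
Event 5: LOCAL 0: VV[0][0]++ -> VV[0]=[3, 0, 0, 0]
Event 6: LOCAL 2: VV[2][2]++ -> VV[2]=[0, 0, 1, 0]
Event 7: SEND 0->2: VV[0][0]++ -> VV[0]=[4, 0, 0, 0], msg_vec=[4, 0, 0, 0]; VV[2]=max(VV[2],msg_vec) then VV[2][2]++ -> VV[2]=[4, 0, 2, 0]
Event 3 stamp: [0, 0, 0, 2]
Event 7 stamp: [4, 0, 0, 0]
[0, 0, 0, 2] <= [4, 0, 0, 0]? False
[4, 0, 0, 0] <= [0, 0, 0, 2]? False
Relation: concurrent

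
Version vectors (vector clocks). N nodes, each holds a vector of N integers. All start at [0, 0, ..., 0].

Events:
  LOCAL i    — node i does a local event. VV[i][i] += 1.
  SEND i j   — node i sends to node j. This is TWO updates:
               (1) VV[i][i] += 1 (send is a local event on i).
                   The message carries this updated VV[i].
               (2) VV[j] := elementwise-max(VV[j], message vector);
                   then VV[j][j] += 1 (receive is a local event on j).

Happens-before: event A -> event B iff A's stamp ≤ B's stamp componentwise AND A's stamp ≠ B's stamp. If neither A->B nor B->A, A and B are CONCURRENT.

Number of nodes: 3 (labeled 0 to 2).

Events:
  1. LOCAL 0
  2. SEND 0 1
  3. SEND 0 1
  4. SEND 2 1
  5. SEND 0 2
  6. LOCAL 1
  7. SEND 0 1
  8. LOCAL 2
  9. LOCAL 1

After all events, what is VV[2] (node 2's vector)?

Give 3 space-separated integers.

Initial: VV[0]=[0, 0, 0]
Initial: VV[1]=[0, 0, 0]
Initial: VV[2]=[0, 0, 0]
Event 1: LOCAL 0: VV[0][0]++ -> VV[0]=[1, 0, 0]
Event 2: SEND 0->1: VV[0][0]++ -> VV[0]=[2, 0, 0], msg_vec=[2, 0, 0]; VV[1]=max(VV[1],msg_vec) then VV[1][1]++ -> VV[1]=[2, 1, 0]
Event 3: SEND 0->1: VV[0][0]++ -> VV[0]=[3, 0, 0], msg_vec=[3, 0, 0]; VV[1]=max(VV[1],msg_vec) then VV[1][1]++ -> VV[1]=[3, 2, 0]
Event 4: SEND 2->1: VV[2][2]++ -> VV[2]=[0, 0, 1], msg_vec=[0, 0, 1]; VV[1]=max(VV[1],msg_vec) then VV[1][1]++ -> VV[1]=[3, 3, 1]
Event 5: SEND 0->2: VV[0][0]++ -> VV[0]=[4, 0, 0], msg_vec=[4, 0, 0]; VV[2]=max(VV[2],msg_vec) then VV[2][2]++ -> VV[2]=[4, 0, 2]
Event 6: LOCAL 1: VV[1][1]++ -> VV[1]=[3, 4, 1]
Event 7: SEND 0->1: VV[0][0]++ -> VV[0]=[5, 0, 0], msg_vec=[5, 0, 0]; VV[1]=max(VV[1],msg_vec) then VV[1][1]++ -> VV[1]=[5, 5, 1]
Event 8: LOCAL 2: VV[2][2]++ -> VV[2]=[4, 0, 3]
Event 9: LOCAL 1: VV[1][1]++ -> VV[1]=[5, 6, 1]
Final vectors: VV[0]=[5, 0, 0]; VV[1]=[5, 6, 1]; VV[2]=[4, 0, 3]

Answer: 4 0 3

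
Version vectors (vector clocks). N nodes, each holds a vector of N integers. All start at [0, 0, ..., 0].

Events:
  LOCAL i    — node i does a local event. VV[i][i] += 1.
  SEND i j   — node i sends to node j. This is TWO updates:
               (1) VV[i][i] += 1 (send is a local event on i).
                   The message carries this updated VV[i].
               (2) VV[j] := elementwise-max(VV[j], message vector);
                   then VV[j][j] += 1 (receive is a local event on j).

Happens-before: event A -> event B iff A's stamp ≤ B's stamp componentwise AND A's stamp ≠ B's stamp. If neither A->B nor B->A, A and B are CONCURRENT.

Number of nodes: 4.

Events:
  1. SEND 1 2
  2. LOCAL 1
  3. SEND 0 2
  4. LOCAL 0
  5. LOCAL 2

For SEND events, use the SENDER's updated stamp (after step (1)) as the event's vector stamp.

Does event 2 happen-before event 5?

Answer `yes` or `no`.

Initial: VV[0]=[0, 0, 0, 0]
Initial: VV[1]=[0, 0, 0, 0]
Initial: VV[2]=[0, 0, 0, 0]
Initial: VV[3]=[0, 0, 0, 0]
Event 1: SEND 1->2: VV[1][1]++ -> VV[1]=[0, 1, 0, 0], msg_vec=[0, 1, 0, 0]; VV[2]=max(VV[2],msg_vec) then VV[2][2]++ -> VV[2]=[0, 1, 1, 0]
Event 2: LOCAL 1: VV[1][1]++ -> VV[1]=[0, 2, 0, 0]
Event 3: SEND 0->2: VV[0][0]++ -> VV[0]=[1, 0, 0, 0], msg_vec=[1, 0, 0, 0]; VV[2]=max(VV[2],msg_vec) then VV[2][2]++ -> VV[2]=[1, 1, 2, 0]
Event 4: LOCAL 0: VV[0][0]++ -> VV[0]=[2, 0, 0, 0]
Event 5: LOCAL 2: VV[2][2]++ -> VV[2]=[1, 1, 3, 0]
Event 2 stamp: [0, 2, 0, 0]
Event 5 stamp: [1, 1, 3, 0]
[0, 2, 0, 0] <= [1, 1, 3, 0]? False. Equal? False. Happens-before: False

Answer: no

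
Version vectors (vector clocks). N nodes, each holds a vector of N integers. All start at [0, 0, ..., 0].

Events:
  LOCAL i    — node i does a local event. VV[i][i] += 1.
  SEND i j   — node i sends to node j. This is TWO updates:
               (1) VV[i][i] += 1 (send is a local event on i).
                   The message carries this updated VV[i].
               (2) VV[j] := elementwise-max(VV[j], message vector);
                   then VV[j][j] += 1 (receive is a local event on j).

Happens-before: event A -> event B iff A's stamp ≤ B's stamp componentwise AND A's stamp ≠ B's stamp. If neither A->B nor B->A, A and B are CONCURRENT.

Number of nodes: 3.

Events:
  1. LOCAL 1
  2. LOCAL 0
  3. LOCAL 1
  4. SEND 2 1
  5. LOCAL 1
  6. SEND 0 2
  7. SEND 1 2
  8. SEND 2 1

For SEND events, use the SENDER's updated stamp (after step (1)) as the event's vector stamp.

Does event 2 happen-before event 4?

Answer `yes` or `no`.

Initial: VV[0]=[0, 0, 0]
Initial: VV[1]=[0, 0, 0]
Initial: VV[2]=[0, 0, 0]
Event 1: LOCAL 1: VV[1][1]++ -> VV[1]=[0, 1, 0]
Event 2: LOCAL 0: VV[0][0]++ -> VV[0]=[1, 0, 0]
Event 3: LOCAL 1: VV[1][1]++ -> VV[1]=[0, 2, 0]
Event 4: SEND 2->1: VV[2][2]++ -> VV[2]=[0, 0, 1], msg_vec=[0, 0, 1]; VV[1]=max(VV[1],msg_vec) then VV[1][1]++ -> VV[1]=[0, 3, 1]
Event 5: LOCAL 1: VV[1][1]++ -> VV[1]=[0, 4, 1]
Event 6: SEND 0->2: VV[0][0]++ -> VV[0]=[2, 0, 0], msg_vec=[2, 0, 0]; VV[2]=max(VV[2],msg_vec) then VV[2][2]++ -> VV[2]=[2, 0, 2]
Event 7: SEND 1->2: VV[1][1]++ -> VV[1]=[0, 5, 1], msg_vec=[0, 5, 1]; VV[2]=max(VV[2],msg_vec) then VV[2][2]++ -> VV[2]=[2, 5, 3]
Event 8: SEND 2->1: VV[2][2]++ -> VV[2]=[2, 5, 4], msg_vec=[2, 5, 4]; VV[1]=max(VV[1],msg_vec) then VV[1][1]++ -> VV[1]=[2, 6, 4]
Event 2 stamp: [1, 0, 0]
Event 4 stamp: [0, 0, 1]
[1, 0, 0] <= [0, 0, 1]? False. Equal? False. Happens-before: False

Answer: no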